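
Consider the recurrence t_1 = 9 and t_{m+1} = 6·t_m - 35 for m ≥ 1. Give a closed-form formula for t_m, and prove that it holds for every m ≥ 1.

t_m = 2·6^(m - 1) + 7

Computing the first terms: t_1 = 9, t_2 = 19, t_3 = 79. This suggests t_m = 2·6^(m - 1) + 7.
For the base case m = 1: the formula gives 9 = 9 = t_1.
For the inductive step, assume it holds for an arbitrary i ≥ 1, so t_i = 2·6^(i - 1) + 7.
Then t_{i+1} = 6·t_i - 35 = 6·(2·6^(i - 1) + 7) - 35 = 2·6^i + 7 = 2·6^((i+1) - 1) + 7,
which is the claimed formula at m = i+1.
Hence, by induction on m, the claim holds for every m ≥ 1.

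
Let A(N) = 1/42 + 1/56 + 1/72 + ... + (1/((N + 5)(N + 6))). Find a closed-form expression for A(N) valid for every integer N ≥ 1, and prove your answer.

A(N) = N/(6(N + 6))

We claim A(N) = N/(6(N + 6)) for all N ≥ 1.
Base step (N = 1): A(1) = 1/42, and the closed form gives 1/42. They agree.
For the inductive step, assume it holds for an arbitrary j ≥ 1, so A(j) = j/(6(j + 6)).
Then A(j+1) = A(j) + (1/((j + 6)(j + 7))) = (j/(6(j + 6))) + (1/((j + 6)(j + 7))).
Simplifying, A(j+1) = (j + 1)/(6(j + 7)) = (j+1)/(6((j+1) + 6)),
which is the closed form with N = j+1.
By the principle of mathematical induction, the result holds for all N ≥ 1.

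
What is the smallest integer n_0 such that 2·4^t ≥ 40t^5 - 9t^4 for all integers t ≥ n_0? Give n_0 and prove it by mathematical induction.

n_0 = 11

At t = 10: 2097152 < 3910000, so the inequality fails and n_0 ≥ 11. We prove 2·4^t ≥ 40t^5 - 9t^4 for all t ≥ 11.
For the base case t = 11: 2·4^t = 8388608 and 40t^5 - 9t^4 = 6310271, so 8388608 ≥ 6310271.
For the inductive step, assume it holds for an arbitrary i ≥ 11, so 2·4^i ≥ 40i^5 - 9i^4.
Then 2·4^(i + 1) = 4·(2·4^i) ≥ 4·(40i^5 - 9i^4).
Also, for i ≥ 11 we have 4·(40i^5 - 9i^4) ≥ 40(i+1)^5 - 9(i+1)^4, since 4·(40i^5 - 9i^4) − (40(i+1)^5 - 9(i+1)^4) = 120i^5 - 227i^4 - 364i^3 - 346i^2 - 164i - 31, which is nonnegative for all i ≥ 11.
Combining, 2·4^(i + 1) ≥ 40(i+1)^5 - 9(i+1)^4.
By the principle of mathematical induction, the result holds for all t ≥ 11.
Hence the smallest such n_0 is 11.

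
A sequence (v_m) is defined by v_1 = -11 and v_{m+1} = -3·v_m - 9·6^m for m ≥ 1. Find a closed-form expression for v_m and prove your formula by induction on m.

v_m = -5(-3)^(m - 1) - 6^m

Computing the first terms: v_1 = -11, v_2 = -21, v_3 = -261. This suggests v_m = -5(-3)^(m - 1) - 6^m.
Base step (m = 1): the formula gives -11 = -11 = v_1.
Inductive step: assume the claim holds for m = i, so v_i = -5(-3)^(i - 1) - 6^i.
Then v_{i+1} = -3·v_i - 9·6^i = -3·(-5(-3)^(i - 1) - 6^i) - 9·6^i = -5(-3)^i - 6^(i + 1) = -5(-3)^((i+1) - 1) - 6^(i+1),
which is the claimed formula at m = i+1.
Hence, by induction on m, the claim holds for every m ≥ 1.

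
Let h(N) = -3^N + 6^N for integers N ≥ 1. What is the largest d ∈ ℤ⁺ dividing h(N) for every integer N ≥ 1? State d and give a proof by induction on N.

Computing the first values: h(1) = 3 and h(2) = 27; gcd(3, 27) = 3, so d ≤ 3.
We prove 3 | -3^N + 6^N for all N ≥ 1 by induction on N.
When N = 1: h(1) = 3 = 3·(1), so 3 | h(1).
Inductive step: assume the claim holds for N = j, i.e. 3 | h(j). Then
6^{j+1} − 3^{j+1} = 6·6^j − 3·3^j = 6·(6^j − 3^j) + (3)·3^j. The first term is divisible by 3 by the inductive hypothesis, and the second term (3)·3^j is divisible by 3 since 3 | 3. Hence 3 | h(j+1).
This completes the induction.
Therefore the largest such d is 3.

d = 3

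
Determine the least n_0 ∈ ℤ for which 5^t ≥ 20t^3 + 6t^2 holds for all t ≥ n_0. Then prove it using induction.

n_0 = 5

At t = 4: 625 < 1376, so the inequality fails and n_0 ≥ 5. We prove 5^t ≥ 20t^3 + 6t^2 for all t ≥ 5.
When t = 5: 5^t = 3125 and 20t^3 + 6t^2 = 2650, so 3125 ≥ 2650.
For the inductive step, assume it holds for an arbitrary p ≥ 5, so 5^p ≥ 20p^3 + 6p^2.
Then 5^(p + 1) = 5·(5^p) ≥ 5·(20p^3 + 6p^2).
Also, for p ≥ 5 we have 5·(20p^3 + 6p^2) ≥ 20(p+1)^3 + 6(p+1)^2, since 5·(20p^3 + 6p^2) − (20(p+1)^3 + 6(p+1)^2) = 80p^3 - 36p^2 - 72p - 26, which is nonnegative for all p ≥ 5.
Combining, 5^(p + 1) ≥ 20(p+1)^3 + 6(p+1)^2.
Hence, by induction on t, the claim holds for every t ≥ 5.
Hence the smallest such n_0 is 5.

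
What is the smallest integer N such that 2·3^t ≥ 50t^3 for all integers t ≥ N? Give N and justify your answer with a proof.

At t = 8: 13122 < 25600, so the inequality fails and N ≥ 9. We prove 2·3^t ≥ 50t^3 for all t ≥ 9.
For the base case t = 9: 2·3^t = 39366 and 50t^3 = 36450, so 39366 ≥ 36450.
Inductive step: suppose the statement holds for some m ≥ 9, so 2·3^m ≥ 50m^3.
Then 2·3^(m + 1) = 3·(2·3^m) ≥ 3·(50m^3).
Also, for m ≥ 9 we have 3·(50m^3) ≥ 50(m+1)^3, since 3 ≥ (1 + 1/m)^3 for all m ≥ 9.
Combining, 2·3^(m + 1) ≥ 50(m+1)^3.
Hence, by induction on t, the claim holds for every t ≥ 9.
Hence the smallest such N is 9.

N = 9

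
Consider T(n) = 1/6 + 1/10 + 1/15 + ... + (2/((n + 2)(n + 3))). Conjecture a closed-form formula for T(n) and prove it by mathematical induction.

T(n) = 2n/(3(n + 3))

We claim T(n) = 2n/(3(n + 3)) for all n ≥ 1.
For the base case n = 1: T(1) = 1/6, and the closed form gives 1/6. They agree.
Inductive step: assume the claim holds for n = r, so T(r) = 2r/(3(r + 3)).
Then T(r+1) = T(r) + (2/((r + 3)(r + 4))) = (2r/(3(r + 3))) + (2/((r + 3)(r + 4))).
Simplifying, T(r+1) = 2(r + 1)/(3(r + 4)) = 2(r+1)/(3((r+1) + 3)),
which is the closed form with n = r+1.
By the principle of mathematical induction, the result holds for all n ≥ 1.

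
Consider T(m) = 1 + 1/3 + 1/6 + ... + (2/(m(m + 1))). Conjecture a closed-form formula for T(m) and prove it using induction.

T(m) = 2m/(m + 1)

We claim T(m) = 2m/(m + 1) for all m ≥ 1.
When m = 1: T(1) = 1, and the closed form gives 1. They agree.
For the inductive step, assume it holds for an arbitrary i ≥ 1, so T(i) = 2i/(i + 1).
Then T(i+1) = T(i) + (2/((i + 1)(i + 2))) = (2i/(i + 1)) + (2/((i + 1)(i + 2))).
Simplifying, T(i+1) = 2(i + 1)/(i + 2) = 2(i+1)/((i+1) + 1),
which is the closed form with m = i+1.
Hence, by induction on m, the claim holds for every m ≥ 1.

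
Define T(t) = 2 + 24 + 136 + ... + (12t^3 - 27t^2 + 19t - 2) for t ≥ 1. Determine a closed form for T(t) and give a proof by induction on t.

T(t) = t(3t^3 - 3t^2 - t + 3)

We claim T(t) = t(3t^3 - 3t^2 - t + 3) for all t ≥ 1.
Base case (t = 1): T(1) = 2, and the closed form gives 2. They agree.
Inductive step: assume the claim holds for t = r, so T(r) = r(3r^3 - 3r^2 - r + 3).
Then T(r+1) = T(r) + (12r^3 + 9r^2 + r + 2) = (r(3r^3 - 3r^2 - r + 3)) + (12r^3 + 9r^2 + r + 2).
Simplifying, T(r+1) = (r + 1)(3r^3 + 6r^2 + 2r + 2) = (r+1)(3(r+1)^3 - 3(r+1)^2 - (r+1) + 3),
which is the closed form with t = r+1.
Hence, by induction on t, the claim holds for every t ≥ 1.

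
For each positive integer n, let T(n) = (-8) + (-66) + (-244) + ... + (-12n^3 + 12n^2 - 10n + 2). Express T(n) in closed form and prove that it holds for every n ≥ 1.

We claim T(n) = -n(3n^3 + 2n^2 + 2n + 1) for all n ≥ 1.
For the base case n = 1: T(1) = -8, and the closed form gives -8. They agree.
Suppose the result is true for n = k, so T(k) = k(-3k^3 - 2k^2 - 2k - 1).
Then T(k+1) = T(k) + (-12k^3 - 24k^2 - 22k - 8) = (k(-3k^3 - 2k^2 - 2k - 1)) + (-12k^3 - 24k^2 - 22k - 8).
Simplifying, T(k+1) = -(k + 1)(3k^3 + 11k^2 + 15k + 8) = -(k+1)(3(k+1)^3 + 2(k+1)^2 + 2(k+1) + 1),
which is the closed form with n = k+1.
This completes the induction.

T(n) = -n(3n^3 + 2n^2 + 2n + 1)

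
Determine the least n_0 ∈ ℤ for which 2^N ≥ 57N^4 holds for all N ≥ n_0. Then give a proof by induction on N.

n_0 = 25

At N = 24: 16777216 < 18911232, so the inequality fails and n_0 ≥ 25. We prove 2^N ≥ 57N^4 for all N ≥ 25.
For the base case N = 25: 2^N = 33554432 and 57N^4 = 22265625, so 33554432 ≥ 22265625.
Inductive step: assume the claim holds for N = p, so 2^p ≥ 57p^4.
Then 2^(p + 1) = 2·(2^p) ≥ 2·(57p^4).
Also, for p ≥ 25 we have 2·(57p^4) ≥ 57(p+1)^4, since 2 ≥ (1 + 1/p)^4 for all p ≥ 25.
Combining, 2^(p + 1) ≥ 57(p+1)^4.
By the principle of mathematical induction, the result holds for all N ≥ 25.
Hence the smallest such n_0 is 25.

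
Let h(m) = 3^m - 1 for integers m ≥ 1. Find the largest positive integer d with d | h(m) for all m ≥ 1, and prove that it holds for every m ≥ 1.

d = 2

Computing the first values: h(1) = 2 and h(2) = 8; gcd(2, 8) = 2, so d ≤ 2.
We prove 2 | 3^m - 1 for all m ≥ 1 by induction on m.
For the base case m = 1: h(1) = 2 = 2·(1), so 2 | h(1).
Inductive step: suppose the statement holds for some i ≥ 1, i.e. 2 | h(i). Then
3^{i+1} − 1^{i+1} = 3·3^i − 1·1^i = 3·(3^i − 1^i) + (2)·1^i. The first term is divisible by 2 by the inductive hypothesis, and the second term (2)·1^i is divisible by 2 since 2 | 2. Hence 2 | h(i+1).
By the principle of mathematical induction, the result holds for all m ≥ 1.
Therefore the largest such d is 2.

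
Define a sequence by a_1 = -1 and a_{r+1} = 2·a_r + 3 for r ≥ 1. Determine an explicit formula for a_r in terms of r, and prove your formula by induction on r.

Computing the first terms: a_1 = -1, a_2 = 1, a_3 = 5. This suggests a_r = 2^r - 3.
Base case (r = 1): the formula gives -1 = -1 = a_1.
For the inductive step, assume it holds for an arbitrary i ≥ 1, so a_i = 2^i - 3.
Then a_{i+1} = 2·a_i + 3 = 2·(2^i - 3) + 3 = 2^(i + 1) - 3,
which is the claimed formula at r = i+1.
By induction, the statement is established for all r ≥ 1.

a_r = 2^r - 3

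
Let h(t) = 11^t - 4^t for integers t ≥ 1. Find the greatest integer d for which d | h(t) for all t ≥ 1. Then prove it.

d = 7

Computing the first values: h(1) = 7 and h(2) = 105; gcd(7, 105) = 7, so d ≤ 7.
We prove 7 | 11^t - 4^t for all t ≥ 1 by induction on t.
When t = 1: h(1) = 7 = 7·(1), so 7 | h(1).
Suppose the result is true for t = p, i.e. 7 | h(p). Then
11^{p+1} − 4^{p+1} = 11·11^p − 4·4^p = 11·(11^p − 4^p) + (7)·4^p. The first term is divisible by 7 by the inductive hypothesis, and the second term (7)·4^p is divisible by 7 since 7 | 7. Hence 7 | h(p+1).
This completes the induction.
Therefore the largest such d is 7.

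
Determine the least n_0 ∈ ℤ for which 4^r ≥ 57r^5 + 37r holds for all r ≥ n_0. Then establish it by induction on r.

n_0 = 12

At r = 11: 4194304 < 9180314, so the inequality fails and n_0 ≥ 12. We prove 4^r ≥ 57r^5 + 37r for all r ≥ 12.
For the base case r = 12: 4^r = 16777216 and 57r^5 + 37r = 14183868, so 16777216 ≥ 14183868.
Inductive step: suppose the statement holds for some k ≥ 12, so 4^k ≥ 57k^5 + 37k.
Then 4^(k + 1) = 4·(4^k) ≥ 4·(57k^5 + 37k).
Also, for k ≥ 12 we have 4·(57k^5 + 37k) ≥ 57(k+1)^5 + 37(k+1), since 4·(57k^5 + 37k) − (57(k+1)^5 + 37(k+1)) = 171k^5 - 285k^4 - 570k^3 - 570k^2 - 174k - 94, which is nonnegative for all k ≥ 12.
Combining, 4^(k + 1) ≥ 57(k+1)^5 + 37(k+1).
Hence, by induction on r, the claim holds for every r ≥ 12.
Hence the smallest such n_0 is 12.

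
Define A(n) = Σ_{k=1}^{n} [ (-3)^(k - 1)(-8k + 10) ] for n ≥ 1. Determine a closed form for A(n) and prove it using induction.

A(n) = 2(-3)^n(n - 1) + 2

We claim A(n) = 2(-3)^n(n - 1) + 2 for all n ≥ 1.
For the base case n = 1: A(1) = 2, and the closed form gives 2. They agree.
Inductive step: suppose the statement holds for some k ≥ 1, so A(k) = 2(-3)^k(k - 1) + 2.
Then A(k+1) = A(k) + ((-3)^k(-8k + 2)) = (2(-3)^k(k - 1) + 2) + ((-3)^k(-8k + 2)).
Simplifying, A(k+1) = -6(-3)^k·k + 2 = 2(-3)^(k+1)((k+1) - 1) + 2,
which is the closed form with n = k+1.
Hence, by induction on n, the claim holds for every n ≥ 1.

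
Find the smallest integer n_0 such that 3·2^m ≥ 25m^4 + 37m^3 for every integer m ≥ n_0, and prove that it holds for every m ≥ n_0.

n_0 = 21

At m = 20: 3145728 < 4296000, so the inequality fails and n_0 ≥ 21. We prove 3·2^m ≥ 25m^4 + 37m^3 for all m ≥ 21.
For the base case m = 21: 3·2^m = 6291456 and 25m^4 + 37m^3 = 5204682, so 6291456 ≥ 5204682.
Inductive step: assume the claim holds for m = i, so 3·2^i ≥ 25i^4 + 37i^3.
Then 3·2^(i + 1) = 2·(3·2^i) ≥ 2·(25i^4 + 37i^3).
Also, for i ≥ 21 we have 2·(25i^4 + 37i^3) ≥ 25(i+1)^4 + 37(i+1)^3, since 2·(25i^4 + 37i^3) − (25(i+1)^4 + 37(i+1)^3) = 25i^4 - 63i^3 - 261i^2 - 211i - 62, which is nonnegative for all i ≥ 21.
Combining, 3·2^(i + 1) ≥ 25(i+1)^4 + 37(i+1)^3.
This completes the induction.
Hence the smallest such n_0 is 21.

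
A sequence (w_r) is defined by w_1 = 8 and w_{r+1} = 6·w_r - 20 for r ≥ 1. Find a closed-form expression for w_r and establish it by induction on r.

w_r = 4·6^(r - 1) + 4

Computing the first terms: w_1 = 8, w_2 = 28, w_3 = 148. This suggests w_r = 4·6^(r - 1) + 4.
Base case (r = 1): the formula gives 8 = 8 = w_1.
Suppose the result is true for r = p, so w_p = 4·6^(p - 1) + 4.
Then w_{p+1} = 6·w_p - 20 = 6·(4·6^(p - 1) + 4) - 20 = 4·6^p + 4 = 4·6^((p+1) - 1) + 4,
which is the claimed formula at r = p+1.
By the principle of mathematical induction, the result holds for all r ≥ 1.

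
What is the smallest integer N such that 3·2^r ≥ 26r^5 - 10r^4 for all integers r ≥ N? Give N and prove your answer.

At r = 26: 201326592 < 304346016, so the inequality fails and N ≥ 27. We prove 3·2^r ≥ 26r^5 - 10r^4 for all r ≥ 27.
Base case (r = 27): 3·2^r = 402653184 and 26r^5 - 10r^4 = 367757172, so 402653184 ≥ 367757172.
Inductive step: suppose the statement holds for some k ≥ 27, so 3·2^k ≥ 26k^5 - 10k^4.
Then 3·2^(k + 1) = 2·(3·2^k) ≥ 2·(26k^5 - 10k^4).
Also, for k ≥ 27 we have 2·(26k^5 - 10k^4) ≥ 26(k+1)^5 - 10(k+1)^4, since 2·(26k^5 - 10k^4) − (26(k+1)^5 - 10(k+1)^4) = 26k^5 - 140k^4 - 220k^3 - 200k^2 - 90k - 16, which is nonnegative for all k ≥ 27.
Combining, 3·2^(k + 1) ≥ 26(k+1)^5 - 10(k+1)^4.
Hence, by induction on r, the claim holds for every r ≥ 27.
Hence the smallest such N is 27.

N = 27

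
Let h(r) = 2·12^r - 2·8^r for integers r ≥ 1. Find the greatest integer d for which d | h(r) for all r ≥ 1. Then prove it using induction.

d = 8

Computing the first values: h(1) = 8 and h(2) = 160; gcd(8, 160) = 8, so d ≤ 8.
We prove 8 | 2·12^r - 2·8^r for all r ≥ 1 by induction on r.
Base step (r = 1): h(1) = 8 = 8·(1), so 8 | h(1).
For the inductive step, assume it holds for an arbitrary m ≥ 1, i.e. 8 | h(m). Then
h(m+1) − 12·h(m) = (2·12^(m+1) - 2·8^(m+1)) − 12·(2·12^m - 2·8^m) = (-2)·8^m·(8 − 12) = (8)·8^m. Since 8 | h(m) by the inductive hypothesis, 8 | 12·h(m); and 8 | 8 since 8 = 8·1. Therefore 8 | h(m+1).
By induction, the statement is established for all r ≥ 1.
Therefore the largest such d is 8.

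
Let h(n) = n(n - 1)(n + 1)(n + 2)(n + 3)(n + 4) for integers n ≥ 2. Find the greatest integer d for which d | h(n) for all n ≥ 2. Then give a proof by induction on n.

d = 720

Computing the first values: h(2) = 720 and h(3) = 5040; gcd(720, 5040) = 720, so d ≤ 720.
We prove 720 | n(n - 1)(n + 1)(n + 2)(n + 3)(n + 4) for all n ≥ 2 by induction on n.
When n = 2: h(2) = 720 = 720·(1), so 720 | h(2).
Inductive step: assume the claim holds for n = m, i.e. 720 | h(m). Then
h(m+1) − h(m) = m·(m+1)·(m+2)·(m+3)·(m+4)·(m+5) − (m-1)·m·(m+1)·(m+2)·(m+3)·(m+4) = m·(m+1)·(m+2)·(m+3)·(m+4)·[(m+5) − (m-1)] = 6·m·(m+1)·(m+2)·(m+3)·(m+4). The product of 5 consecutive integers is divisible by (5)! = 120, so h(m+1) − h(m) is divisible by 6·120 = 720. By the inductive hypothesis 720 | h(m), hence 720 | h(m+1).
By induction, the statement is established for all n ≥ 2.
Therefore the largest such d is 720.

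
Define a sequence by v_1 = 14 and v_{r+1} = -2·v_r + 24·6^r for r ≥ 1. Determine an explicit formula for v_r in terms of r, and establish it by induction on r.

Computing the first terms: v_1 = 14, v_2 = 116, v_3 = 632. This suggests v_r = -(-2)^(r + 1) + 3·6^r.
Base case (r = 1): the formula gives 14 = 14 = v_1.
Inductive step: suppose the statement holds for some k ≥ 1, so v_k = -(-2)^(k + 1) + 3·6^k.
Then v_{k+1} = -2·v_k + 24·6^k = -2·(-(-2)^(k + 1) + 3·6^k) + 24·6^k = -(-2)^(k + 2) + 3·6^(k + 1) = -(-2)^((k+1) + 1) + 3·6^(k+1),
which is the claimed formula at r = k+1.
By induction, the statement is established for all r ≥ 1.

v_r = -(-2)^(r + 1) + 3·6^r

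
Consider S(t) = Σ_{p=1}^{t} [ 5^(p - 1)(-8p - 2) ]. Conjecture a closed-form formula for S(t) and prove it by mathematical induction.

We claim S(t) = -2·5^t·t for all t ≥ 1.
When t = 1: S(1) = -10, and the closed form gives -10. They agree.
Suppose the result is true for t = p, so S(p) = -2·5^p·p.
Then S(p+1) = S(p) + (5^p(-8p - 10)) = (-2·5^p·p) + (5^p(-8p - 10)).
Simplifying, S(p+1) = 10·5^p(-p - 1) = -2·5^(p+1)·(p+1),
which is the closed form with t = p+1.
Hence, by induction on t, the claim holds for every t ≥ 1.

S(t) = -2·5^t·t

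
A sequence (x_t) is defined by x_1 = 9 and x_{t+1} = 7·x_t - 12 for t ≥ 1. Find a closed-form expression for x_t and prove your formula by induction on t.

x_t = 7^t + 2

Computing the first terms: x_1 = 9, x_2 = 51, x_3 = 345. This suggests x_t = 7^t + 2.
For the base case t = 1: the formula gives 9 = 9 = x_1.
Inductive step: suppose the statement holds for some i ≥ 1, so x_i = 7^i + 2.
Then x_{i+1} = 7·x_i - 12 = 7·(7^i + 2) - 12 = 7^(i + 1) + 2,
which is the claimed formula at t = i+1.
By the principle of mathematical induction, the result holds for all t ≥ 1.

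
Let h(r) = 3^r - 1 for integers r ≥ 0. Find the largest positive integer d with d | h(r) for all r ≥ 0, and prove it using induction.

d = 2

Computing the first values: h(0) = 0 and h(1) = 2; gcd(0, 2) = 2, so d ≤ 2.
We prove 2 | 3^r - 1 for all r ≥ 0 by induction on r.
When r = 0: h(0) = 0 = 2·(0), so 2 | h(0).
Inductive step: suppose the statement holds for some i ≥ 0, i.e. 2 | h(i). Then
h(i+1) = 3^(i+1) - 1 = 3·(3^i - 1) + 2 = 3·h(i) + 2. The first term is divisible by 2 by the inductive hypothesis, and 2 is divisible by 2. Hence 2 | h(i+1).
Hence, by induction on r, the claim holds for every r ≥ 0.
Therefore the largest such d is 2.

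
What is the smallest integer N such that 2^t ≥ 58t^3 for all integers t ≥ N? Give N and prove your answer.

At t = 18: 262144 < 338256, so the inequality fails and N ≥ 19. We prove 2^t ≥ 58t^3 for all t ≥ 19.
For the base case t = 19: 2^t = 524288 and 58t^3 = 397822, so 524288 ≥ 397822.
For the inductive step, assume it holds for an arbitrary k ≥ 19, so 2^k ≥ 58k^3.
Then 2^(k + 1) = 2·(2^k) ≥ 2·(58k^3).
Also, for k ≥ 19 we have 2·(58k^3) ≥ 58(k+1)^3, since 2 ≥ (1 + 1/k)^3 for all k ≥ 19.
Combining, 2^(k + 1) ≥ 58(k+1)^3.
Hence, by induction on t, the claim holds for every t ≥ 19.
Hence the smallest such N is 19.

N = 19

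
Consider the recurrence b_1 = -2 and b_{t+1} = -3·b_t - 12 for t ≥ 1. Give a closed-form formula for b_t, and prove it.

b_t = (-3)^(t - 1) - 3

Computing the first terms: b_1 = -2, b_2 = -6, b_3 = 6. This suggests b_t = (-3)^(t - 1) - 3.
Base case (t = 1): the formula gives -2 = -2 = b_1.
Inductive step: assume the claim holds for t = r, so b_r = (-3)^(r - 1) - 3.
Then b_{r+1} = -3·b_r - 12 = -3·((-3)^(r - 1) - 3) - 12 = (-3)^r - 3 = (-3)^((r+1) - 1) - 3,
which is the claimed formula at t = r+1.
This completes the induction.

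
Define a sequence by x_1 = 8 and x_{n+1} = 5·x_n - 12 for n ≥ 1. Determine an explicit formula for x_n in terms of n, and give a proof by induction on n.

x_n = 5^n + 3

Computing the first terms: x_1 = 8, x_2 = 28, x_3 = 128. This suggests x_n = 5^n + 3.
Base step (n = 1): the formula gives 8 = 8 = x_1.
Suppose the result is true for n = r, so x_r = 5^r + 3.
Then x_{r+1} = 5·x_r - 12 = 5·(5^r + 3) - 12 = 5^(r + 1) + 3,
which is the claimed formula at n = r+1.
By induction, the statement is established for all n ≥ 1.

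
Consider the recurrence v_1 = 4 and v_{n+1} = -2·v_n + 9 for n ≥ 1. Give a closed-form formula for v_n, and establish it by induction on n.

v_n = (-2)^(n - 1) + 3

Computing the first terms: v_1 = 4, v_2 = 1, v_3 = 7. This suggests v_n = (-2)^(n - 1) + 3.
Base step (n = 1): the formula gives 4 = 4 = v_1.
Inductive step: suppose the statement holds for some k ≥ 1, so v_k = (-2)^(k - 1) + 3.
Then v_{k+1} = -2·v_k + 9 = -2·((-2)^(k - 1) + 3) + 9 = (-2)^k + 3 = (-2)^((k+1) - 1) + 3,
which is the claimed formula at n = k+1.
This completes the induction.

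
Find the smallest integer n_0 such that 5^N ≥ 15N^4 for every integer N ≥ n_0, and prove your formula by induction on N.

At N = 6: 15625 < 19440, so the inequality fails and n_0 ≥ 7. We prove 5^N ≥ 15N^4 for all N ≥ 7.
For the base case N = 7: 5^N = 78125 and 15N^4 = 36015, so 78125 ≥ 36015.
For the inductive step, assume it holds for an arbitrary m ≥ 7, so 5^m ≥ 15m^4.
Then 5^(m + 1) = 5·(5^m) ≥ 5·(15m^4).
Also, for m ≥ 7 we have 5·(15m^4) ≥ 15(m+1)^4, since 5 ≥ (1 + 1/m)^4 for all m ≥ 7.
Combining, 5^(m + 1) ≥ 15(m+1)^4.
Hence, by induction on N, the claim holds for every N ≥ 7.
Hence the smallest such n_0 is 7.

n_0 = 7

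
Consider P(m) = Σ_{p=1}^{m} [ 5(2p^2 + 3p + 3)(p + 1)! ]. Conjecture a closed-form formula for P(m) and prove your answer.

P(m) = (10m + 5)(m + 2)! - 10

We claim P(m) = (10m + 5)(m + 2)! - 10 for all m ≥ 1.
Base step (m = 1): P(1) = 80, and the closed form gives 80. They agree.
Suppose the result is true for m = p, so P(p) = (10p + 5)(p + 2)! - 10.
Then P(p+1) = P(p) + (5(2p^2 + 7p + 8)(p + 2)!) = ((10p + 5)(p + 2)! - 10) + (5(2p^2 + 7p + 8)(p + 2)!).
Simplifying, P(p+1) = (10(p+1) + 5)((p+1) + 2)! - 10,
which is the closed form with m = p+1.
By induction, the statement is established for all m ≥ 1.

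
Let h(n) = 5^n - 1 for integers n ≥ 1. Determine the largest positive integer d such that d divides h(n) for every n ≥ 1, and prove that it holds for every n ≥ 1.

d = 4

Computing the first values: h(1) = 4 and h(2) = 24; gcd(4, 24) = 4, so d ≤ 4.
We prove 4 | 5^n - 1 for all n ≥ 1 by induction on n.
Base step (n = 1): h(1) = 4 = 4·(1), so 4 | h(1).
Inductive step: suppose the statement holds for some k ≥ 1, i.e. 4 | h(k). Then
5^{k+1} − 1^{k+1} = 5·5^k − 1·1^k = 5·(5^k − 1^k) + (4)·1^k. The first term is divisible by 4 by the inductive hypothesis, and the second term (4)·1^k is divisible by 4 since 4 | 4. Hence 4 | h(k+1).
By the principle of mathematical induction, the result holds for all n ≥ 1.
Therefore the largest such d is 4.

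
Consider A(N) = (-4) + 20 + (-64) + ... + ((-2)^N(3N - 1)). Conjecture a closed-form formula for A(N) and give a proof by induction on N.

We claim A(N) = 2(-2)^N·N for all N ≥ 1.
When N = 1: A(1) = -4, and the closed form gives -4. They agree.
Inductive step: assume the claim holds for N = p, so A(p) = 2(-2)^p·p.
Then A(p+1) = A(p) + ((-2)^(p + 1)(3p + 2)) = (2(-2)^p·p) + ((-2)^(p + 1)(3p + 2)).
Simplifying, A(p+1) = (-2)^(p + 2)(-p - 1) = 2(-2)^(p+1)·(p+1),
which is the closed form with N = p+1.
Hence, by induction on N, the claim holds for every N ≥ 1.

A(N) = 2(-2)^N·N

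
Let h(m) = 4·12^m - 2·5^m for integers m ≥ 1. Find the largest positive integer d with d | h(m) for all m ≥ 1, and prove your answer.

Computing the first values: h(1) = 38 and h(2) = 526; gcd(38, 526) = 2, so d ≤ 2.
We prove 2 | 4·12^m - 2·5^m for all m ≥ 1 by induction on m.
Base step (m = 1): h(1) = 38 = 2·(19), so 2 | h(1).
Inductive step: suppose the statement holds for some i ≥ 1, i.e. 2 | h(i). Then
h(i+1) − 12·h(i) = (4·12^(i+1) - 2·5^(i+1)) − 12·(4·12^i - 2·5^i) = (-2)·5^i·(5 − 12) = (14)·5^i. Since 2 | h(i) by the inductive hypothesis, 2 | 12·h(i); and 2 | 14 since 14 = 2·7. Therefore 2 | h(i+1).
By the principle of mathematical induction, the result holds for all m ≥ 1.
Therefore the largest such d is 2.

d = 2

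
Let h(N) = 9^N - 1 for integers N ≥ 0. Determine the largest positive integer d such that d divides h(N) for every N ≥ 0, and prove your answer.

Computing the first values: h(0) = 0 and h(1) = 8; gcd(0, 8) = 8, so d ≤ 8.
We prove 8 | 9^N - 1 for all N ≥ 0 by induction on N.
When N = 0: h(0) = 0 = 8·(0), so 8 | h(0).
Inductive step: suppose the statement holds for some i ≥ 0, i.e. 8 | h(i). Then
h(i+1) = 9^(i+1) - 1 = 9·(9^i - 1) + 8 = 9·h(i) + 8. The first term is divisible by 8 by the inductive hypothesis, and 8 is divisible by 8. Hence 8 | h(i+1).
This completes the induction.
Therefore the largest such d is 8.

d = 8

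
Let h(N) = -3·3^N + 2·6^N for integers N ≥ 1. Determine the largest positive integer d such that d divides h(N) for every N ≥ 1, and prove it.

Computing the first values: h(1) = 3 and h(2) = 45; gcd(3, 45) = 3, so d ≤ 3.
We prove 3 | -3·3^N + 2·6^N for all N ≥ 1 by induction on N.
Base case (N = 1): h(1) = 3 = 3·(1), so 3 | h(1).
Inductive step: suppose the statement holds for some m ≥ 1, i.e. 3 | h(m). Then
h(m+1) − 6·h(m) = (-3·3^(m+1) + 2·6^(m+1)) − 6·(-3·3^m + 2·6^m) = (-3)·3^m·(3 − 6) = (9)·3^m. Since 3 | h(m) by the inductive hypothesis, 3 | 6·h(m); and 3 | 9 since 9 = 3·3. Therefore 3 | h(m+1).
By the principle of mathematical induction, the result holds for all N ≥ 1.
Therefore the largest such d is 3.

d = 3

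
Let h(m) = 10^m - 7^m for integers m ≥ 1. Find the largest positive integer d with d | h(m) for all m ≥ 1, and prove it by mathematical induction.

d = 3

Computing the first values: h(1) = 3 and h(2) = 51; gcd(3, 51) = 3, so d ≤ 3.
We prove 3 | 10^m - 7^m for all m ≥ 1 by induction on m.
Base step (m = 1): h(1) = 3 = 3·(1), so 3 | h(1).
Inductive step: suppose the statement holds for some r ≥ 1, i.e. 3 | h(r). Then
10^{r+1} − 7^{r+1} = 10·10^r − 7·7^r = 10·(10^r − 7^r) + (3)·7^r. The first term is divisible by 3 by the inductive hypothesis, and the second term (3)·7^r is divisible by 3 since 3 | 3. Hence 3 | h(r+1).
By the principle of mathematical induction, the result holds for all m ≥ 1.
Therefore the largest such d is 3.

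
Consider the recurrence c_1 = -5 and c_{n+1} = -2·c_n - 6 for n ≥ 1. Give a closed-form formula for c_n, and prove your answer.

c_n = -3(-2)^(n - 1) - 2

Computing the first terms: c_1 = -5, c_2 = 4, c_3 = -14. This suggests c_n = -3(-2)^(n - 1) - 2.
Base step (n = 1): the formula gives -5 = -5 = c_1.
Inductive step: assume the claim holds for n = i, so c_i = -3(-2)^(i - 1) - 2.
Then c_{i+1} = -2·c_i - 6 = -2·(-3(-2)^(i - 1) - 2) - 6 = -3(-2)^i - 2 = -3(-2)^((i+1) - 1) - 2,
which is the claimed formula at n = i+1.
Hence, by induction on n, the claim holds for every n ≥ 1.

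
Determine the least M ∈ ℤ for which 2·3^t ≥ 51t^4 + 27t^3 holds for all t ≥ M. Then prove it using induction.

M = 13

At t = 12: 1062882 < 1104192, so the inequality fails and M ≥ 13. We prove 2·3^t ≥ 51t^4 + 27t^3 for all t ≥ 13.
Base case (t = 13): 2·3^t = 3188646 and 51t^4 + 27t^3 = 1515930, so 3188646 ≥ 1515930.
Inductive step: suppose the statement holds for some m ≥ 13, so 2·3^m ≥ 51m^4 + 27m^3.
Then 2·3^(m + 1) = 3·(2·3^m) ≥ 3·(51m^4 + 27m^3).
Also, for m ≥ 13 we have 3·(51m^4 + 27m^3) ≥ 51(m+1)^4 + 27(m+1)^3, since 3·(51m^4 + 27m^3) − (51(m+1)^4 + 27(m+1)^3) = 102m^4 - 150m^3 - 387m^2 - 285m - 78, which is nonnegative for all m ≥ 13.
Combining, 2·3^(m + 1) ≥ 51(m+1)^4 + 27(m+1)^3.
By induction, the statement is established for all t ≥ 13.
Hence the smallest such M is 13.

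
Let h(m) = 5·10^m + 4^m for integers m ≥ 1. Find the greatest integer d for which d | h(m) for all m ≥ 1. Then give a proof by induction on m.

Computing the first values: h(1) = 54 and h(2) = 516; gcd(54, 516) = 6, so d ≤ 6.
We prove 6 | 5·10^m + 4^m for all m ≥ 1 by induction on m.
When m = 1: h(1) = 54 = 6·(9), so 6 | h(1).
Inductive step: assume the claim holds for m = k, i.e. 6 | h(k). Then
h(k+1) − 10·h(k) = (5·10^(k+1) + 4^(k+1)) − 10·(5·10^k + 4^k) = (1)·4^k·(4 − 10) = (-6)·4^k. Since 6 | h(k) by the inductive hypothesis, 6 | 10·h(k); and 6 | -6 since -6 = 6·-1. Therefore 6 | h(k+1).
This completes the induction.
Therefore the largest such d is 6.

d = 6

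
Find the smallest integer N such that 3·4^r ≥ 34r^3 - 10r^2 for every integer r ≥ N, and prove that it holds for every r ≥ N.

N = 6

At r = 5: 3072 < 4000, so the inequality fails and N ≥ 6. We prove 3·4^r ≥ 34r^3 - 10r^2 for all r ≥ 6.
When r = 6: 3·4^r = 12288 and 34r^3 - 10r^2 = 6984, so 12288 ≥ 6984.
Suppose the result is true for r = k, so 3·4^k ≥ 34k^3 - 10k^2.
Then 3·4^(k + 1) = 4·(3·4^k) ≥ 4·(34k^3 - 10k^2).
Also, for k ≥ 6 we have 4·(34k^3 - 10k^2) ≥ 34(k+1)^3 - 10(k+1)^2, since 4·(34k^3 - 10k^2) − (34(k+1)^3 - 10(k+1)^2) = 102k^3 - 132k^2 - 82k - 24, which is nonnegative for all k ≥ 6.
Combining, 3·4^(k + 1) ≥ 34(k+1)^3 - 10(k+1)^2.
This completes the induction.
Hence the smallest such N is 6.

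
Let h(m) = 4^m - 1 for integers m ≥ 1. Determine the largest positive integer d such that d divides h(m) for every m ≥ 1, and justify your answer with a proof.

d = 3

Computing the first values: h(1) = 3 and h(2) = 15; gcd(3, 15) = 3, so d ≤ 3.
We prove 3 | 4^m - 1 for all m ≥ 1 by induction on m.
For the base case m = 1: h(1) = 3 = 3·(1), so 3 | h(1).
Suppose the result is true for m = r, i.e. 3 | h(r). Then
4^{r+1} − 1^{r+1} = 4·4^r − 1·1^r = 4·(4^r − 1^r) + (3)·1^r. The first term is divisible by 3 by the inductive hypothesis, and the second term (3)·1^r is divisible by 3 since 3 | 3. Hence 3 | h(r+1).
This completes the induction.
Therefore the largest such d is 3.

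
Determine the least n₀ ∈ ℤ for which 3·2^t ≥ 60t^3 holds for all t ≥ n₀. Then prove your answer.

n₀ = 17

At t = 16: 196608 < 245760, so the inequality fails and n₀ ≥ 17. We prove 3·2^t ≥ 60t^3 for all t ≥ 17.
When t = 17: 3·2^t = 393216 and 60t^3 = 294780, so 393216 ≥ 294780.
Inductive step: assume the claim holds for t = r, so 3·2^r ≥ 60r^3.
Then 3·2^(r + 1) = 2·(3·2^r) ≥ 2·(60r^3).
Also, for r ≥ 17 we have 2·(60r^3) ≥ 60(r+1)^3, since 2 ≥ (1 + 1/r)^3 for all r ≥ 17.
Combining, 3·2^(r + 1) ≥ 60(r+1)^3.
Hence, by induction on t, the claim holds for every t ≥ 17.
Hence the smallest such n₀ is 17.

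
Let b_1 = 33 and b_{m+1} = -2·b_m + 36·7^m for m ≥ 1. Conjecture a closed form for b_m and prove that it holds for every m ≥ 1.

b_m = 5(-2)^(m - 1) + 4·7^m

Computing the first terms: b_1 = 33, b_2 = 186, b_3 = 1392. This suggests b_m = 5(-2)^(m - 1) + 4·7^m.
Base case (m = 1): the formula gives 33 = 33 = b_1.
Suppose the result is true for m = p, so b_p = 5(-2)^(p - 1) + 4·7^p.
Then b_{p+1} = -2·b_p + 36·7^p = -2·(5(-2)^(p - 1) + 4·7^p) + 36·7^p = 5(-2)^p + 4·7^(p + 1) = 5(-2)^((p+1) - 1) + 4·7^(p+1),
which is the claimed formula at m = p+1.
This completes the induction.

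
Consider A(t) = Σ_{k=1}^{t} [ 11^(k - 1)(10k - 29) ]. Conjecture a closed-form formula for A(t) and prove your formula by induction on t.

We claim A(t) = 11^t(t - 3) + 3 for all t ≥ 1.
Base case (t = 1): A(1) = -19, and the closed form gives -19. They agree.
Inductive step: suppose the statement holds for some k ≥ 1, so A(k) = 11^k(k - 3) + 3.
Then A(k+1) = A(k) + (11^k(10k - 19)) = (11^k(k - 3) + 3) + (11^k(10k - 19)).
Simplifying, A(k+1) = 11·11^k·k - 22·11^k + 3 = 11^(k+1)((k+1) - 3) + 3,
which is the closed form with t = k+1.
This completes the induction.

A(t) = 11^t(t - 3) + 3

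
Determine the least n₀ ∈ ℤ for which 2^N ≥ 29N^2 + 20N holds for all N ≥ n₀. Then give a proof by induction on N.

n₀ = 13

At N = 12: 4096 < 4416, so the inequality fails and n₀ ≥ 13. We prove 2^N ≥ 29N^2 + 20N for all N ≥ 13.
For the base case N = 13: 2^N = 8192 and 29N^2 + 20N = 5161, so 8192 ≥ 5161.
For the inductive step, assume it holds for an arbitrary r ≥ 13, so 2^r ≥ 29r^2 + 20r.
Then 2^(r + 1) = 2·(2^r) ≥ 2·(29r^2 + 20r).
Also, for r ≥ 13 we have 2·(29r^2 + 20r) ≥ 29(r+1)^2 + 20(r+1), since 2·(29r^2 + 20r) − (29(r+1)^2 + 20(r+1)) = 29r^2 - 38r - 49, which is nonnegative for all r ≥ 13.
Combining, 2^(r + 1) ≥ 29(r+1)^2 + 20(r+1).
Hence, by induction on N, the claim holds for every N ≥ 13.
Hence the smallest such n₀ is 13.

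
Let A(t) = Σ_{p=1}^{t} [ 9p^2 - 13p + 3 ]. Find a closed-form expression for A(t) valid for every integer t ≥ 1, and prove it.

We claim A(t) = t(3t^2 - 2t - 2) for all t ≥ 1.
Base case (t = 1): A(1) = -1, and the closed form gives -1. They agree.
For the inductive step, assume it holds for an arbitrary p ≥ 1, so A(p) = p(3p^2 - 2p - 2).
Then A(p+1) = A(p) + (9p^2 + 5p - 1) = (p(3p^2 - 2p - 2)) + (9p^2 + 5p - 1).
Simplifying, A(p+1) = (p + 1)(3p^2 + 4p - 1) = (p+1)(3(p+1)^2 - 2(p+1) - 2),
which is the closed form with t = p+1.
Hence, by induction on t, the claim holds for every t ≥ 1.

A(t) = t(3t^2 - 2t - 2)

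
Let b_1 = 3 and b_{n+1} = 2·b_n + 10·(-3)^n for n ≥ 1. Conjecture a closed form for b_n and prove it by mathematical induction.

b_n = -2(-3)^n - 3·2^(n - 1)

Computing the first terms: b_1 = 3, b_2 = -24, b_3 = 42. This suggests b_n = -2(-3)^n - 3·2^(n - 1).
For the base case n = 1: the formula gives 3 = 3 = b_1.
Suppose the result is true for n = m, so b_m = -2(-3)^m - 3·2^(m - 1).
Then b_{m+1} = 2·b_m + 10·(-3)^m = 2·(-2(-3)^m - 3·2^(m - 1)) + 10·(-3)^m = -2(-3)^(m + 1) - 3·2^m = -2(-3)^(m+1) - 3·2^((m+1) - 1),
which is the claimed formula at n = m+1.
Hence, by induction on n, the claim holds for every n ≥ 1.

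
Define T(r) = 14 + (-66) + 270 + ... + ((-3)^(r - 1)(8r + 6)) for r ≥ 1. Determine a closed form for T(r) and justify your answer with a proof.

We claim T(r) = -2(-3)^r(r + 1) + 2 for all r ≥ 1.
For the base case r = 1: T(1) = 14, and the closed form gives 14. They agree.
Inductive step: assume the claim holds for r = i, so T(i) = -2(-3)^i(i + 1) + 2.
Then T(i+1) = T(i) + ((-3)^i(8i + 14)) = (-2(-3)^i(i + 1) + 2) + ((-3)^i(8i + 14)).
Simplifying, T(i+1) = 6(-3)^i·i + 12(-3)^i + 2 = -2(-3)^(i+1)((i+1) + 1) + 2,
which is the closed form with r = i+1.
Hence, by induction on r, the claim holds for every r ≥ 1.

T(r) = -2(-3)^r(r + 1) + 2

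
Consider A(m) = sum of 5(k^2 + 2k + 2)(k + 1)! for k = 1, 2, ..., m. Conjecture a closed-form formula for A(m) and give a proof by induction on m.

We claim A(m) = (5m + 5)(m + 2)! - 10 for all m ≥ 1.
For the base case m = 1: A(1) = 50, and the closed form gives 50. They agree.
Suppose the result is true for m = k, so A(k) = (5k + 5)(k + 2)! - 10.
Then A(k+1) = A(k) + (5(k^2 + 4k + 5)(k + 2)!) = ((5k + 5)(k + 2)! - 10) + (5(k^2 + 4k + 5)(k + 2)!).
Simplifying, A(k+1) = (5(k+1) + 5)((k+1) + 2)! - 10,
which is the closed form with m = k+1.
By the principle of mathematical induction, the result holds for all m ≥ 1.

A(m) = (5m + 5)(m + 2)! - 10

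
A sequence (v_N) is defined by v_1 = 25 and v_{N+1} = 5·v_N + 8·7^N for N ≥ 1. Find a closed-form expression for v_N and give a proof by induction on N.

Computing the first terms: v_1 = 25, v_2 = 181, v_3 = 1297. This suggests v_N = -3·5^(N - 1) + 4·7^N.
Base case (N = 1): the formula gives 25 = 25 = v_1.
Inductive step: assume the claim holds for N = k, so v_k = -3·5^(k - 1) + 4·7^k.
Then v_{k+1} = 5·v_k + 8·7^k = 5·(-3·5^(k - 1) + 4·7^k) + 8·7^k = -3·5^k + 4·7^(k + 1) = -3·5^((k+1) - 1) + 4·7^(k+1),
which is the claimed formula at N = k+1.
Hence, by induction on N, the claim holds for every N ≥ 1.

v_N = -3·5^(N - 1) + 4·7^N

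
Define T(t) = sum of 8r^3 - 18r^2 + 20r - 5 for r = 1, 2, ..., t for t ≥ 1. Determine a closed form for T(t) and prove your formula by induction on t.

T(t) = t(2t^3 - 2t^2 + 3t + 2)

We claim T(t) = t(2t^3 - 2t^2 + 3t + 2) for all t ≥ 1.
Base step (t = 1): T(1) = 5, and the closed form gives 5. They agree.
Suppose the result is true for t = r, so T(r) = r(2r^3 - 2r^2 + 3r + 2).
Then T(r+1) = T(r) + (8r^3 + 6r^2 + 8r + 5) = (r(2r^3 - 2r^2 + 3r + 2)) + (8r^3 + 6r^2 + 8r + 5).
Simplifying, T(r+1) = (r + 1)(2r^3 + 4r^2 + 5r + 5) = (r+1)(2(r+1)^3 - 2(r+1)^2 + 3(r+1) + 2),
which is the closed form with t = r+1.
By the principle of mathematical induction, the result holds for all t ≥ 1.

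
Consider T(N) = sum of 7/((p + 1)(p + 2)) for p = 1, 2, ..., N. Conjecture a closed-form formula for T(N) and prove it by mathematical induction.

T(N) = 7N/(2(N + 2))

We claim T(N) = 7N/(2(N + 2)) for all N ≥ 1.
For the base case N = 1: T(1) = 7/6, and the closed form gives 7/6. They agree.
Suppose the result is true for N = p, so T(p) = 7p/(2(p + 2)).
Then T(p+1) = T(p) + (7/((p + 2)(p + 3))) = (7p/(2(p + 2))) + (7/((p + 2)(p + 3))).
Simplifying, T(p+1) = 7(p + 1)/(2(p + 3)) = 7(p+1)/(2((p+1) + 2)),
which is the closed form with N = p+1.
By induction, the statement is established for all N ≥ 1.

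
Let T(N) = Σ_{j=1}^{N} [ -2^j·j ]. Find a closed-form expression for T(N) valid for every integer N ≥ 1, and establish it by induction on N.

T(N) = 2·2^N(-N + 1) - 2

We claim T(N) = 2·2^N(-N + 1) - 2 for all N ≥ 1.
When N = 1: T(1) = -2, and the closed form gives -2. They agree.
Inductive step: suppose the statement holds for some j ≥ 1, so T(j) = 2·2^j(-j + 1) - 2.
Then T(j+1) = T(j) + (2^(j + 1)(-j - 1)) = (2·2^j(-j + 1) - 2) + (2^(j + 1)(-j - 1)).
Simplifying, T(j+1) = -4·2^j·j - 2 = 2·2^(j+1)(-(j+1) + 1) - 2,
which is the closed form with N = j+1.
By induction, the statement is established for all N ≥ 1.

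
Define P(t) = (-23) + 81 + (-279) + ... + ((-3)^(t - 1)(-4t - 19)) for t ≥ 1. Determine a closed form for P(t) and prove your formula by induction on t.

We claim P(t) = (-3)^t(t + 5) - 5 for all t ≥ 1.
Base step (t = 1): P(1) = -23, and the closed form gives -23. They agree.
For the inductive step, assume it holds for an arbitrary m ≥ 1, so P(m) = (-3)^m(m + 5) - 5.
Then P(m+1) = P(m) + ((-3)^m(-4m - 23)) = ((-3)^m(m + 5) - 5) + ((-3)^m(-4m - 23)).
Simplifying, P(m+1) = -3(-3)^m·m - 18(-3)^m - 5 = (-3)^(m+1)((m+1) + 5) - 5,
which is the closed form with t = m+1.
This completes the induction.

P(t) = (-3)^t(t + 5) - 5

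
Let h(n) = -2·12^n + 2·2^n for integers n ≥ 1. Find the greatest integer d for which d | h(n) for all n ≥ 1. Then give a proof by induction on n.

Computing the first values: h(1) = -20 and h(2) = -280; gcd(-20, -280) = 20, so d ≤ 20.
We prove 20 | -2·12^n + 2·2^n for all n ≥ 1 by induction on n.
For the base case n = 1: h(1) = -20 = 20·(-1), so 20 | h(1).
Suppose the result is true for n = k, i.e. 20 | h(k). Then
h(k+1) − 12·h(k) = (-2·12^(k+1) + 2·2^(k+1)) − 12·(-2·12^k + 2·2^k) = (2)·2^k·(2 − 12) = (-20)·2^k. Since 20 | h(k) by the inductive hypothesis, 20 | 12·h(k); and 20 | -20 since -20 = 20·-1. Therefore 20 | h(k+1).
This completes the induction.
Therefore the largest such d is 20.

d = 20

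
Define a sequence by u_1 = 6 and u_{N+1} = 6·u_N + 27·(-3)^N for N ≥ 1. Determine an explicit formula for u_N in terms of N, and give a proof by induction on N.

u_N = (-3)^(N + 1) - 3·6^(N - 1)

Computing the first terms: u_1 = 6, u_2 = -45, u_3 = -27. This suggests u_N = (-3)^(N + 1) - 3·6^(N - 1).
Base case (N = 1): the formula gives 6 = 6 = u_1.
Inductive step: assume the claim holds for N = i, so u_i = (-3)^(i + 1) - 3·6^(i - 1).
Then u_{i+1} = 6·u_i + 27·(-3)^i = 6·((-3)^(i + 1) - 3·6^(i - 1)) + 27·(-3)^i = (-3)^(i + 2) - 3·6^i = (-3)^((i+1) + 1) - 3·6^((i+1) - 1),
which is the claimed formula at N = i+1.
By the principle of mathematical induction, the result holds for all N ≥ 1.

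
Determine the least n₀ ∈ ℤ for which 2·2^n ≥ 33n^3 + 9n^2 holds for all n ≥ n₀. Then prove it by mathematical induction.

At n = 16: 131072 < 137472, so the inequality fails and n₀ ≥ 17. We prove 2·2^n ≥ 33n^3 + 9n^2 for all n ≥ 17.
Base step (n = 17): 2·2^n = 262144 and 33n^3 + 9n^2 = 164730, so 262144 ≥ 164730.
Inductive step: assume the claim holds for n = i, so 2·2^i ≥ 33i^3 + 9i^2.
Then 2·2^(i + 1) = 2·(2·2^i) ≥ 2·(33i^3 + 9i^2).
Also, for i ≥ 17 we have 2·(33i^3 + 9i^2) ≥ 33(i+1)^3 + 9(i+1)^2, since 2·(33i^3 + 9i^2) − (33(i+1)^3 + 9(i+1)^2) = 33i^3 - 90i^2 - 117i - 42, which is nonnegative for all i ≥ 17.
Combining, 2·2^(i + 1) ≥ 33(i+1)^3 + 9(i+1)^2.
By induction, the statement is established for all n ≥ 17.
Hence the smallest such n₀ is 17.

n₀ = 17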